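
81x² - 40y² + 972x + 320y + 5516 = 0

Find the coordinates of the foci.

(-6, -7) and (-6, 15)

Rearranging, 81(x² + 12x) -40(y² - 8y) = -5516.
81(x + 6)² -40(y - 4)² = -5516 + 2916 - 640 = -3240
Dividing both sides by -3240: (y - 4)²/81 - (x + 6)²/40 = 1
Hyperbola, center (-6, 4), transverse axis vertical; a² = 81, b² = 40.
c² = a² + b² = 81 + 40 = 121, so c = 11.
Foci lie on the vertical axis through the center: (h, k ± c).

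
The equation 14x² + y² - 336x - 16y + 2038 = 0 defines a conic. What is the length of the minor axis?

14(x² - 24x) + (y² - 16y) = -2038
14(x - 12)² + (y - 8)² = -2038 + 2016 + 64 = 42
Divide through by 42 to get (x - 12)²/3 + (y - 8)²/42 = 1.
Ellipse, center (12, 8), major axis vertical; a² = 42, b² = 3.
b² = 3 so b = √3; the minor axis has length 2b = 2√3.

2√3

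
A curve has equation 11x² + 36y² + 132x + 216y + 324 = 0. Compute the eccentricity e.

11(x² + 12x) + 36(y² + 6y) = -324
Complete the square in x and y: 11(x + 6)² + 36(y + 3)² = -324 + 396 + 324 = 396
Divide by 396: (x + 6)²/36 + (y + 3)²/11 = 1
Ellipse, center (-6, -3), major axis horizontal; a² = 36, b² = 11.
c² = a² - b² = 25, so c = 5.
e = c/a = 5/6.

e = 5/6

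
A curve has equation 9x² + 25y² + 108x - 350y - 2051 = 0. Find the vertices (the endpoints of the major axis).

(-26, 7) and (14, 7)

Rearranging, 9(x² + 12x) + 25(y² - 14y) = 2051.
Complete the square: 9(x + 6)² + 25(y - 7)² = 2051 + 324 + 1225 = 3600
Divide through by 3600 to get (x + 6)²/400 + (y - 7)²/144 = 1.
Ellipse, center (-6, 7), major axis horizontal; a² = 400, b² = 144.
a = 20. Vertices at (h ± a, k).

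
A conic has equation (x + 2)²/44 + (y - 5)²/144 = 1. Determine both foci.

Center (-2, 5). The larger denominator 144 sits under the y-term, so the major axis is vertical; a² = 144, b² = 44.
c² = a² - b² = 144 - 44 = 100, so c = 10.
Foci lie on the vertical axis through the center: (h, k ± c).

(-2, -5) and (-2, 15)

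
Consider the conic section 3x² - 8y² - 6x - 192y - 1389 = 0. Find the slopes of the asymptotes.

√6/4 and -√6/4

Rearranging, 3(x² - 2x) -8(y² + 24y) = 1389.
3(x - 1)² -8(y + 12)² = 1389 + 3 - 1152 = 240
Dividing both sides by 240: (x - 1)²/80 - (y + 12)²/30 = 1
Hyperbola, center (1, -12), transverse axis horizontal; a² = 80, b² = 30.
For a horizontal hyperbola the asymptotes have slope ±b/a.
Here that is ±√30/4√5 = ±√6/4.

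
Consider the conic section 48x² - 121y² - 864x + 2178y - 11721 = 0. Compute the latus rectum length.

96/11

Rearranging, 48(x² - 18x) -121(y² - 18y) = 11721.
Completing the square gives 48(x - 9)² -121(y - 9)² = 11721 + 3888 - 9801 = 5808.
Divide through by 5808 to get (x - 9)²/121 - (y - 9)²/48 = 1.
Hyperbola, center (9, 9), transverse axis horizontal; a² = 121, b² = 48.
Latus rectum length = 2b²/a = 2·48/11 = 96/11.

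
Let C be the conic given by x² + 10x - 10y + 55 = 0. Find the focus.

Only x is squared. Complete the square in x: (x + 5)² = 10(y - 3).
Vertex (-5, 3); 4p = 10 so p = 5/2. Opens up.
Focus is p units from the vertex along the axis: (h, k + p).

(-5, 11/2)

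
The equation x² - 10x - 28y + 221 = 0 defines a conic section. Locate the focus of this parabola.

Only x is squared. Complete the square in x: (x - 5)² = 28(y - 7).
Vertex (5, 7); 4p = 28 so p = 7. Opens up.
Focus is p units from the vertex along the axis: (h, k + p).

(5, 14)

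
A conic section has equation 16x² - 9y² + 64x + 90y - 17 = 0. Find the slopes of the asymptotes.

4/3 and -4/3

Group: 16(x² + 4x) -9(y² - 10y) = 17
Complete the square: 16(x + 2)² -9(y - 5)² = 17 + 64 - 225 = -144
Divide through by -144 to get (y - 5)²/16 - (x + 2)²/9 = 1.
Hyperbola, center (-2, 5), transverse axis vertical; a² = 16, b² = 9.
For a vertical hyperbola the asymptotes have slope ±a/b.
Here that is ±4/3.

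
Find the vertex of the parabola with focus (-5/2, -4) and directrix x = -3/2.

The vertex is the midpoint between the focus and the directrix along the axis of symmetry.
Axis is horizontal (directrix is vertical). Vertex x-coordinate = (-5/2 + (-3/2))/2 = -2; y-coordinate = -4.

(-2, -4)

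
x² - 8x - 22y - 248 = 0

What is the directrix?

y = -35/2

Only x is squared. Complete the square in x: (x - 4)² = 22(y + 12).
Vertex (4, -12); 4p = 22 so p = 11/2. Opens up.
Directrix is the horizontal line y = k − p = -12 − (11/2) = -35/2.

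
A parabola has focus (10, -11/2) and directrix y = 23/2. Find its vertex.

The vertex is the midpoint between the focus and the directrix along the axis of symmetry.
Axis is vertical (directrix is horizontal). Vertex y-coordinate = (-11/2 + 23/2)/2 = 3; x-coordinate = 10.

(10, 3)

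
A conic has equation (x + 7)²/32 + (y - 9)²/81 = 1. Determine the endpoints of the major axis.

(-7, 0) and (-7, 18)

Center (-7, 9). The larger denominator 81 sits under the y-term, so the major axis is vertical; a² = 81, b² = 32.
a = 9. Vertices at (h, k ± a).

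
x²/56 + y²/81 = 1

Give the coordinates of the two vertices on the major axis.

(0, -9) and (0, 9)

Center (0, 0). The larger denominator 81 sits under the y-term, so the major axis is vertical; a² = 81, b² = 56.
a = 9. Vertices at (h, k ± a).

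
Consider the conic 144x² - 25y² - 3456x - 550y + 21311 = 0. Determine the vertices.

144(x² - 24x) -25(y² + 22y) = -21311
Complete the square: 144(x - 12)² -25(y + 11)² = -21311 + 20736 - 3025 = -3600
Divide through by -3600 to get (y + 11)²/144 - (x - 12)²/25 = 1.
Hyperbola, center (12, -11), transverse axis vertical; a² = 144, b² = 25.
a = 12. Vertices at (h, k ± a).

(12, -23) and (12, 1)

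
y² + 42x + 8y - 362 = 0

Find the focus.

Only y is squared. Complete the square in y: (y + 4)² = -42(x - 9).
Vertex (9, -4); 4p = -42 so p = -21/2. Opens left.
Focus is p units from the vertex along the axis: (h + p, k).

(-3/2, -4)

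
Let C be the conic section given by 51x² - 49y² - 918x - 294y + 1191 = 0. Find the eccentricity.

e = 10/7

51(x² - 18x) -49(y² + 6y) = -1191
Complete the square in x and y: 51(x - 9)² -49(y + 3)² = -1191 + 4131 - 441 = 2499
Divide by 2499: (x - 9)²/49 - (y + 3)²/51 = 1
Hyperbola, center (9, -3), transverse axis horizontal; a² = 49, b² = 51.
c² = a² + b² = 100, so c = 10.
e = c/a = 10/7.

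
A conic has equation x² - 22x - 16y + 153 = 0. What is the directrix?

y = -2

Only x is squared. Complete the square in x: (x - 11)² = 16(y - 2).
Vertex (11, 2); 4p = 16 so p = 4. Opens up.
Directrix is the horizontal line y = k − p = 2 − (4) = -2.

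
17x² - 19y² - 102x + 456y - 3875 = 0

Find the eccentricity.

e = 6√19/19

Collect terms: 17(x² - 6x) -19(y² - 24y) = 3875
Complete the square in x and y: 17(x - 3)² -19(y - 12)² = 3875 + 153 - 2736 = 1292
Divide by 1292: (x - 3)²/76 - (y - 12)²/68 = 1
Hyperbola, center (3, 12), transverse axis horizontal; a² = 76, b² = 68.
c² = a² + b² = 144, so c = 12.
e = c/a = 12/2√19 = 6√19/19.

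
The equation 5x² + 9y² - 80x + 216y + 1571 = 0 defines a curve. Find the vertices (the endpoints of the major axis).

(5, -12) and (11, -12)

Rearranging, 5(x² - 16x) + 9(y² + 24y) = -1571.
Complete the square: 5(x - 8)² + 9(y + 12)² = -1571 + 320 + 1296 = 45
Dividing both sides by 45: (x - 8)²/9 + (y + 12)²/5 = 1
Ellipse, center (8, -12), major axis horizontal; a² = 9, b² = 5.
a = 3. Vertices at (h ± a, k).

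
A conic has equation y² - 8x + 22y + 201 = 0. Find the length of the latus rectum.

8

Only y is squared. Complete the square in y: (y + 11)² = 8(x - 10).
Vertex (10, -11); 4p = 8 so p = 2. Opens right.
Latus rectum length = |4p| = 8.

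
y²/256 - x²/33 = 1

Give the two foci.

Center (0, 0). The positive term is the y-term, so the transverse axis is vertical; a² = 256, b² = 33.
c² = a² + b² = 256 + 33 = 289, so c = 17.
Foci lie on the vertical axis through the center: (h, k ± c).

(0, -17) and (0, 17)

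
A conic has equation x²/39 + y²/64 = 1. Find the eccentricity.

e = 5/8

Center (0, 0). The larger denominator 64 sits under the y-term, so the major axis is vertical; a² = 64, b² = 39.
c² = a² - b² = 25, so c = 5.
e = c/a = 5/8.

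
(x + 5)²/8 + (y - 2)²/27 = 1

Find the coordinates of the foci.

(-5, 2 - √19) and (-5, 2 + √19)

Center (-5, 2). The larger denominator 27 sits under the y-term, so the major axis is vertical; a² = 27, b² = 8.
c² = a² - b² = 27 - 8 = 19, so c = √19.
Foci lie on the vertical axis through the center: (h, k ± c).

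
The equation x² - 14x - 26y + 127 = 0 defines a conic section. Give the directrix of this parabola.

Only x is squared. Complete the square in x: (x - 7)² = 26(y - 3).
Vertex (7, 3); 4p = 26 so p = 13/2. Opens up.
Directrix is the horizontal line y = k − p = 3 − (13/2) = -7/2.

y = -7/2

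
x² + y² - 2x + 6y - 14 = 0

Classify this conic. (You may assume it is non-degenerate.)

No xy term. Coefficients of x² and y² are A = 1, C = 1.
A = C (same sign) ⇒ circle.

circle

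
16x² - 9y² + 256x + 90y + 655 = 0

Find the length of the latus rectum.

Group the x- and y-terms: 16(x² + 16x) -9(y² - 10y) = -655
Complete the square: 16(x + 8)² -9(y - 5)² = -655 + 1024 - 225 = 144
Divide by 144: (x + 8)²/9 - (y - 5)²/16 = 1
Hyperbola, center (-8, 5), transverse axis horizontal; a² = 9, b² = 16.
Latus rectum length = 2b²/a = 2·16/3 = 32/3.

32/3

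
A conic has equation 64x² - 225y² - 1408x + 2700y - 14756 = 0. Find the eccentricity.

Rearranging, 64(x² - 22x) -225(y² - 12y) = 14756.
Complete the square in x and y: 64(x - 11)² -225(y - 6)² = 14756 + 7744 - 8100 = 14400
Divide through by 14400 to get (x - 11)²/225 - (y - 6)²/64 = 1.
Hyperbola, center (11, 6), transverse axis horizontal; a² = 225, b² = 64.
c² = a² + b² = 289, so c = 17.
e = c/a = 17/15.

e = 17/15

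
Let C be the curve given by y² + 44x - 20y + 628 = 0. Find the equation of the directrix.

x = -1

Only y is squared. Complete the square in y: (y - 10)² = -44(x + 12).
Vertex (-12, 10); 4p = -44 so p = -11. Opens left.
Directrix is the vertical line x = h − p = -12 − (-11) = -1.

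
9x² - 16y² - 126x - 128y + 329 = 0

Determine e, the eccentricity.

Group the x- and y-terms: 9(x² - 14x) -16(y² + 8y) = -329
Completing the square gives 9(x - 7)² -16(y + 4)² = -329 + 441 - 256 = -144.
Divide by -144: (y + 4)²/9 - (x - 7)²/16 = 1
Hyperbola, center (7, -4), transverse axis vertical; a² = 9, b² = 16.
c² = a² + b² = 25, so c = 5.
e = c/a = 5/3.

e = 5/3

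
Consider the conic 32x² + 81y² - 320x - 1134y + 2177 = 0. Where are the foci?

(-2, 7) and (12, 7)

Collect terms: 32(x² - 10x) + 81(y² - 14y) = -2177
32(x - 5)² + 81(y - 7)² = -2177 + 800 + 3969 = 2592
Divide through by 2592 to get (x - 5)²/81 + (y - 7)²/32 = 1.
Ellipse, center (5, 7), major axis horizontal; a² = 81, b² = 32.
c² = a² - b² = 81 - 32 = 49, so c = 7.
Foci lie on the horizontal axis through the center: (h ± c, k).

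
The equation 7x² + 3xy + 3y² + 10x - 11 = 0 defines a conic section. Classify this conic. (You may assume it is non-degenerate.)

A = 7, B = 3, C = 3.
Discriminant B² − 4AC = 3² − 4·7·3 = -75.
B² − 4AC < 0 ⇒ ellipse.

ellipse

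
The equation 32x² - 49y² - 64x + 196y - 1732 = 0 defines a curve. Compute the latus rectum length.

64/7

Rearranging, 32(x² - 2x) -49(y² - 4y) = 1732.
Complete the square in x and y: 32(x - 1)² -49(y - 2)² = 1732 + 32 - 196 = 1568
Dividing both sides by 1568: (x - 1)²/49 - (y - 2)²/32 = 1
Hyperbola, center (1, 2), transverse axis horizontal; a² = 49, b² = 32.
Latus rectum length = 2b²/a = 2·32/7 = 64/7.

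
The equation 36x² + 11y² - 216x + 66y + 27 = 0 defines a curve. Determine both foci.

36(x² - 6x) + 11(y² + 6y) = -27
Completing the square gives 36(x - 3)² + 11(y + 3)² = -27 + 324 + 99 = 396.
Divide by 396: (x - 3)²/11 + (y + 3)²/36 = 1
Ellipse, center (3, -3), major axis vertical; a² = 36, b² = 11.
c² = a² - b² = 36 - 11 = 25, so c = 5.
Foci lie on the vertical axis through the center: (h, k ± c).

(3, -8) and (3, 2)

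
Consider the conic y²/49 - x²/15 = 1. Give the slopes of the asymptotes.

7√15/15 and -7√15/15

Center (0, 0). The positive term is the y-term, so the transverse axis is vertical; a² = 49, b² = 15.
For a vertical hyperbola the asymptotes have slope ±a/b.
Here that is ±7/√15 = ±7√15/15.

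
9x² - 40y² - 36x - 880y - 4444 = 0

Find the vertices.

(2, -14) and (2, -8)

Rearranging, 9(x² - 4x) -40(y² + 22y) = 4444.
Complete the square in x and y: 9(x - 2)² -40(y + 11)² = 4444 + 36 - 4840 = -360
Dividing both sides by -360: (y + 11)²/9 - (x - 2)²/40 = 1
Hyperbola, center (2, -11), transverse axis vertical; a² = 9, b² = 40.
a = 3. Vertices at (h, k ± a).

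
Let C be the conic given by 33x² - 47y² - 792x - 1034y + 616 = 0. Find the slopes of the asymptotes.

33(x² - 24x) -47(y² + 22y) = -616
Completing the square gives 33(x - 12)² -47(y + 11)² = -616 + 4752 - 5687 = -1551.
Divide by -1551: (y + 11)²/33 - (x - 12)²/47 = 1
Hyperbola, center (12, -11), transverse axis vertical; a² = 33, b² = 47.
For a vertical hyperbola the asymptotes have slope ±a/b.
Here that is ±√33/√47 = ±√1551/47.

√1551/47 and -√1551/47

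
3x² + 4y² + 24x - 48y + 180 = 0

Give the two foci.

Rearranging, 3(x² + 8x) + 4(y² - 12y) = -180.
Complete the square: 3(x + 4)² + 4(y - 6)² = -180 + 48 + 144 = 12
Dividing both sides by 12: (x + 4)²/4 + (y - 6)²/3 = 1
Ellipse, center (-4, 6), major axis horizontal; a² = 4, b² = 3.
c² = a² - b² = 4 - 3 = 1, so c = 1.
Foci lie on the horizontal axis through the center: (h ± c, k).

(-5, 6) and (-3, 6)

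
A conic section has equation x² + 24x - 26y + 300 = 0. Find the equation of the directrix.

y = -1/2

Only x is squared. Complete the square in x: (x + 12)² = 26(y - 6).
Vertex (-12, 6); 4p = 26 so p = 13/2. Opens up.
Directrix is the horizontal line y = k − p = 6 − (13/2) = -1/2.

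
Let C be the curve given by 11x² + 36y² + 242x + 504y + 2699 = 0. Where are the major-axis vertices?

(-17, -7) and (-5, -7)

11(x² + 22x) + 36(y² + 14y) = -2699
11(x + 11)² + 36(y + 7)² = -2699 + 1331 + 1764 = 396
Dividing both sides by 396: (x + 11)²/36 + (y + 7)²/11 = 1
Ellipse, center (-11, -7), major axis horizontal; a² = 36, b² = 11.
a = 6. Vertices at (h ± a, k).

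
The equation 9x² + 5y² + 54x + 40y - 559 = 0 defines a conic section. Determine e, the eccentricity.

Collect terms: 9(x² + 6x) + 5(y² + 8y) = 559
Completing the square gives 9(x + 3)² + 5(y + 4)² = 559 + 81 + 80 = 720.
Dividing both sides by 720: (x + 3)²/80 + (y + 4)²/144 = 1
Ellipse, center (-3, -4), major axis vertical; a² = 144, b² = 80.
c² = a² - b² = 64, so c = 8.
e = c/a = 8/12 = 2/3.

e = 2/3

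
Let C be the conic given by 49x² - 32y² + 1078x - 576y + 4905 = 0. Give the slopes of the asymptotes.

7√2/8 and -7√2/8

49(x² + 22x) -32(y² + 18y) = -4905
49(x + 11)² -32(y + 9)² = -4905 + 5929 - 2592 = -1568
Divide by -1568: (y + 9)²/49 - (x + 11)²/32 = 1
Hyperbola, center (-11, -9), transverse axis vertical; a² = 49, b² = 32.
For a vertical hyperbola the asymptotes have slope ±a/b.
Here that is ±7/4√2 = ±7√2/8.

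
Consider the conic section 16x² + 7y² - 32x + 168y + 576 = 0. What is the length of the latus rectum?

Group the x- and y-terms: 16(x² - 2x) + 7(y² + 24y) = -576
Complete the square: 16(x - 1)² + 7(y + 12)² = -576 + 16 + 1008 = 448
Dividing both sides by 448: (x - 1)²/28 + (y + 12)²/64 = 1
Ellipse, center (1, -12), major axis vertical; a² = 64, b² = 28.
Latus rectum length = 2b²/a = 2·28/8 = 7.

7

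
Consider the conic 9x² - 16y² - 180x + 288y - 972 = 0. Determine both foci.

(0, 9) and (20, 9)

9(x² - 20x) -16(y² - 18y) = 972
Complete the square in x and y: 9(x - 10)² -16(y - 9)² = 972 + 900 - 1296 = 576
Dividing both sides by 576: (x - 10)²/64 - (y - 9)²/36 = 1
Hyperbola, center (10, 9), transverse axis horizontal; a² = 64, b² = 36.
c² = a² + b² = 64 + 36 = 100, so c = 10.
Foci lie on the horizontal axis through the center: (h ± c, k).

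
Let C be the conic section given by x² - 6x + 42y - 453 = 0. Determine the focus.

(3, 1/2)

Only x is squared. Complete the square in x: (x - 3)² = -42(y - 11).
Vertex (3, 11); 4p = -42 so p = -21/2. Opens down.
Focus is p units from the vertex along the axis: (h, k + p).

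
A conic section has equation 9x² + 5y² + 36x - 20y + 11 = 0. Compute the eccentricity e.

e = 2/3

Group the x- and y-terms: 9(x² + 4x) + 5(y² - 4y) = -11
9(x + 2)² + 5(y - 2)² = -11 + 36 + 20 = 45
Dividing both sides by 45: (x + 2)²/5 + (y - 2)²/9 = 1
Ellipse, center (-2, 2), major axis vertical; a² = 9, b² = 5.
c² = a² - b² = 4, so c = 2.
e = c/a = 2/3.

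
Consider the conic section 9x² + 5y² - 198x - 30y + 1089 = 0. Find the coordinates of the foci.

Rearranging, 9(x² - 22x) + 5(y² - 6y) = -1089.
Complete the square: 9(x - 11)² + 5(y - 3)² = -1089 + 1089 + 45 = 45
Divide through by 45 to get (x - 11)²/5 + (y - 3)²/9 = 1.
Ellipse, center (11, 3), major axis vertical; a² = 9, b² = 5.
c² = a² - b² = 9 - 5 = 4, so c = 2.
Foci lie on the vertical axis through the center: (h, k ± c).

(11, 1) and (11, 5)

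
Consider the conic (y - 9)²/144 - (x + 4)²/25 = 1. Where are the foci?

(-4, -4) and (-4, 22)

Center (-4, 9). The positive term is the y-term, so the transverse axis is vertical; a² = 144, b² = 25.
c² = a² + b² = 144 + 25 = 169, so c = 13.
Foci lie on the vertical axis through the center: (h, k ± c).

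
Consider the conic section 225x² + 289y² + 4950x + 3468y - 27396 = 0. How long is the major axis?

34

Group the x- and y-terms: 225(x² + 22x) + 289(y² + 12y) = 27396
Completing the square gives 225(x + 11)² + 289(y + 6)² = 27396 + 27225 + 10404 = 65025.
Dividing both sides by 65025: (x + 11)²/289 + (y + 6)²/225 = 1
Ellipse, center (-11, -6), major axis horizontal; a² = 289, b² = 225.
a² = 289 so a = 17; the major axis has length 2a = 34.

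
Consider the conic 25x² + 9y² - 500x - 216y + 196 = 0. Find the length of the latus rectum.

72/5

25(x² - 20x) + 9(y² - 24y) = -196
Complete the square in x and y: 25(x - 10)² + 9(y - 12)² = -196 + 2500 + 1296 = 3600
Divide by 3600: (x - 10)²/144 + (y - 12)²/400 = 1
Ellipse, center (10, 12), major axis vertical; a² = 400, b² = 144.
Latus rectum length = 2b²/a = 2·144/20 = 72/5.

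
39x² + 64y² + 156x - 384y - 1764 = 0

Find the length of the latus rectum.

Rearranging, 39(x² + 4x) + 64(y² - 6y) = 1764.
Completing the square gives 39(x + 2)² + 64(y - 3)² = 1764 + 156 + 576 = 2496.
Divide through by 2496 to get (x + 2)²/64 + (y - 3)²/39 = 1.
Ellipse, center (-2, 3), major axis horizontal; a² = 64, b² = 39.
Latus rectum length = 2b²/a = 2·39/8 = 39/4.

39/4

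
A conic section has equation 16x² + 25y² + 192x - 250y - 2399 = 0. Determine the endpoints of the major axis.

(-21, 5) and (9, 5)

Group: 16(x² + 12x) + 25(y² - 10y) = 2399
16(x + 6)² + 25(y - 5)² = 2399 + 576 + 625 = 3600
Dividing both sides by 3600: (x + 6)²/225 + (y - 5)²/144 = 1
Ellipse, center (-6, 5), major axis horizontal; a² = 225, b² = 144.
a = 15. Vertices at (h ± a, k).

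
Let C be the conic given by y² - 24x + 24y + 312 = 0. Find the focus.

(13, -12)

Only y is squared. Complete the square in y: (y + 12)² = 24(x - 7).
Vertex (7, -12); 4p = 24 so p = 6. Opens right.
Focus is p units from the vertex along the axis: (h + p, k).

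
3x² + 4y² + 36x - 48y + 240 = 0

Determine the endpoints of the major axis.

Group: 3(x² + 12x) + 4(y² - 12y) = -240
Complete the square: 3(x + 6)² + 4(y - 6)² = -240 + 108 + 144 = 12
Divide by 12: (x + 6)²/4 + (y - 6)²/3 = 1
Ellipse, center (-6, 6), major axis horizontal; a² = 4, b² = 3.
a = 2. Vertices at (h ± a, k).

(-8, 6) and (-4, 6)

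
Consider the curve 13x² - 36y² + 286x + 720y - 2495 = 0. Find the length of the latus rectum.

Collect terms: 13(x² + 22x) -36(y² - 20y) = 2495
Completing the square gives 13(x + 11)² -36(y - 10)² = 2495 + 1573 - 3600 = 468.
Divide by 468: (x + 11)²/36 - (y - 10)²/13 = 1
Hyperbola, center (-11, 10), transverse axis horizontal; a² = 36, b² = 13.
Latus rectum length = 2b²/a = 2·13/6 = 13/3.

13/3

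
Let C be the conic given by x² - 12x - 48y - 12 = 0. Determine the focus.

Only x is squared. Complete the square in x: (x - 6)² = 48(y + 1).
Vertex (6, -1); 4p = 48 so p = 12. Opens up.
Focus is p units from the vertex along the axis: (h, k + p).

(6, 11)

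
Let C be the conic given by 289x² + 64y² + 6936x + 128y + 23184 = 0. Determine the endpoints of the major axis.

Group the x- and y-terms: 289(x² + 24x) + 64(y² + 2y) = -23184
Completing the square gives 289(x + 12)² + 64(y + 1)² = -23184 + 41616 + 64 = 18496.
Dividing both sides by 18496: (x + 12)²/64 + (y + 1)²/289 = 1
Ellipse, center (-12, -1), major axis vertical; a² = 289, b² = 64.
a = 17. Vertices at (h, k ± a).

(-12, -18) and (-12, 16)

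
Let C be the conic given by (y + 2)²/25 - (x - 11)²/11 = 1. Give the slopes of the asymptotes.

Center (11, -2). The positive term is the y-term, so the transverse axis is vertical; a² = 25, b² = 11.
For a vertical hyperbola the asymptotes have slope ±a/b.
Here that is ±5/√11 = ±5√11/11.

5√11/11 and -5√11/11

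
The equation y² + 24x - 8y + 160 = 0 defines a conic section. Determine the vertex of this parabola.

Only y is squared. Complete the square in y: (y - 4)² = -24(x + 6).
Vertex (-6, 4); 4p = -24 so p = -6. Opens left.

(-6, 4)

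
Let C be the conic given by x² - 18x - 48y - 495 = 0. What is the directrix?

y = -24

Only x is squared. Complete the square in x: (x - 9)² = 48(y + 12).
Vertex (9, -12); 4p = 48 so p = 12. Opens up.
Directrix is the horizontal line y = k − p = -12 − (12) = -24.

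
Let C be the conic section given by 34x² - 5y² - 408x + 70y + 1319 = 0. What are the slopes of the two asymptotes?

34(x² - 12x) -5(y² - 14y) = -1319
Completing the square gives 34(x - 6)² -5(y - 7)² = -1319 + 1224 - 245 = -340.
Dividing both sides by -340: (y - 7)²/68 - (x - 6)²/10 = 1
Hyperbola, center (6, 7), transverse axis vertical; a² = 68, b² = 10.
For a vertical hyperbola the asymptotes have slope ±a/b.
Here that is ±2√17/√10 = ±√170/5.

√170/5 and -√170/5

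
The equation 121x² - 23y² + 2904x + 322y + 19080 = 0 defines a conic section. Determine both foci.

Collect terms: 121(x² + 24x) -23(y² - 14y) = -19080
121(x + 12)² -23(y - 7)² = -19080 + 17424 - 1127 = -2783
Divide by -2783: (y - 7)²/121 - (x + 12)²/23 = 1
Hyperbola, center (-12, 7), transverse axis vertical; a² = 121, b² = 23.
c² = a² + b² = 121 + 23 = 144, so c = 12.
Foci lie on the vertical axis through the center: (h, k ± c).

(-12, -5) and (-12, 19)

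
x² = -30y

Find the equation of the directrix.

Vertex (0, 0); 4p = -30 so p = -15/2. Opens down.
Directrix is the horizontal line y = k − p = 0 − (-15/2) = 15/2.

y = 15/2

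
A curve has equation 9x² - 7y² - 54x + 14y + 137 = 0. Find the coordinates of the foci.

(3, -3) and (3, 5)

Collect terms: 9(x² - 6x) -7(y² - 2y) = -137
Complete the square in x and y: 9(x - 3)² -7(y - 1)² = -137 + 81 - 7 = -63
Divide by -63: (y - 1)²/9 - (x - 3)²/7 = 1
Hyperbola, center (3, 1), transverse axis vertical; a² = 9, b² = 7.
c² = a² + b² = 9 + 7 = 16, so c = 4.
Foci lie on the vertical axis through the center: (h, k ± c).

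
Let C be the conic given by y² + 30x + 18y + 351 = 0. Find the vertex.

Only y is squared. Complete the square in y: (y + 9)² = -30(x + 9).
Vertex (-9, -9); 4p = -30 so p = -15/2. Opens left.

(-9, -9)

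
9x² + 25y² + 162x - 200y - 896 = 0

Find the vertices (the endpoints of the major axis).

Rearranging, 9(x² + 18x) + 25(y² - 8y) = 896.
Completing the square gives 9(x + 9)² + 25(y - 4)² = 896 + 729 + 400 = 2025.
Divide through by 2025 to get (x + 9)²/225 + (y - 4)²/81 = 1.
Ellipse, center (-9, 4), major axis horizontal; a² = 225, b² = 81.
a = 15. Vertices at (h ± a, k).

(-24, 4) and (6, 4)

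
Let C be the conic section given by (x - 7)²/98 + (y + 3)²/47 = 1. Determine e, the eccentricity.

Center (7, -3). The larger denominator 98 sits under the x-term, so the major axis is horizontal; a² = 98, b² = 47.
c² = a² - b² = 51, so c = √51.
e = c/a = √51/7√2 = √102/14.

e = √102/14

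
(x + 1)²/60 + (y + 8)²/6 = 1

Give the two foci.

Center (-1, -8). The larger denominator 60 sits under the x-term, so the major axis is horizontal; a² = 60, b² = 6.
c² = a² - b² = 60 - 6 = 54, so c = 3√6.
Foci lie on the horizontal axis through the center: (h ± c, k).

(-1 - 3√6, -8) and (-1 + 3√6, -8)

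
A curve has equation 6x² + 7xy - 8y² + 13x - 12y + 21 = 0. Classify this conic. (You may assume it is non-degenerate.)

hyperbola

A = 6, B = 7, C = -8.
Discriminant B² − 4AC = 7² − 4·6·(-8) = 241.
B² − 4AC > 0 ⇒ hyperbola.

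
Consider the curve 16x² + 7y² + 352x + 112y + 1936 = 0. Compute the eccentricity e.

e = 3/4

16(x² + 22x) + 7(y² + 16y) = -1936
Complete the square in x and y: 16(x + 11)² + 7(y + 8)² = -1936 + 1936 + 448 = 448
Dividing both sides by 448: (x + 11)²/28 + (y + 8)²/64 = 1
Ellipse, center (-11, -8), major axis vertical; a² = 64, b² = 28.
c² = a² - b² = 36, so c = 6.
e = c/a = 6/8 = 3/4.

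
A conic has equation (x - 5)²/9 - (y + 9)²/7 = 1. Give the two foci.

(1, -9) and (9, -9)

Center (5, -9). The positive term is the x-term, so the transverse axis is horizontal; a² = 9, b² = 7.
c² = a² + b² = 9 + 7 = 16, so c = 4.
Foci lie on the horizontal axis through the center: (h ± c, k).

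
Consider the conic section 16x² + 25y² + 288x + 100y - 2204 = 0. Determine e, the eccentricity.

Group: 16(x² + 18x) + 25(y² + 4y) = 2204
Complete the square: 16(x + 9)² + 25(y + 2)² = 2204 + 1296 + 100 = 3600
Divide through by 3600 to get (x + 9)²/225 + (y + 2)²/144 = 1.
Ellipse, center (-9, -2), major axis horizontal; a² = 225, b² = 144.
c² = a² - b² = 81, so c = 9.
e = c/a = 9/15 = 3/5.

e = 3/5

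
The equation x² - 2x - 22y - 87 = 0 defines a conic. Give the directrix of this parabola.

y = -19/2

Only x is squared. Complete the square in x: (x - 1)² = 22(y + 4).
Vertex (1, -4); 4p = 22 so p = 11/2. Opens up.
Directrix is the horizontal line y = k − p = -4 − (11/2) = -19/2.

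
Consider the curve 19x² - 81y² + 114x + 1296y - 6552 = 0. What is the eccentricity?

Rearranging, 19(x² + 6x) -81(y² - 16y) = 6552.
Complete the square in x and y: 19(x + 3)² -81(y - 8)² = 6552 + 171 - 5184 = 1539
Divide through by 1539 to get (x + 3)²/81 - (y - 8)²/19 = 1.
Hyperbola, center (-3, 8), transverse axis horizontal; a² = 81, b² = 19.
c² = a² + b² = 100, so c = 10.
e = c/a = 10/9.

e = 10/9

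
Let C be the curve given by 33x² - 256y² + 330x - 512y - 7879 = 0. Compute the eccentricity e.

e = 17/16

Group: 33(x² + 10x) -256(y² + 2y) = 7879
Complete the square: 33(x + 5)² -256(y + 1)² = 7879 + 825 - 256 = 8448
Dividing both sides by 8448: (x + 5)²/256 - (y + 1)²/33 = 1
Hyperbola, center (-5, -1), transverse axis horizontal; a² = 256, b² = 33.
c² = a² + b² = 289, so c = 17.
e = c/a = 17/16.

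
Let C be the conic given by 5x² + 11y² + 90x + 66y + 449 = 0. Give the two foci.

(-9 - √6, -3) and (-9 + √6, -3)

Group: 5(x² + 18x) + 11(y² + 6y) = -449
Completing the square gives 5(x + 9)² + 11(y + 3)² = -449 + 405 + 99 = 55.
Dividing both sides by 55: (x + 9)²/11 + (y + 3)²/5 = 1
Ellipse, center (-9, -3), major axis horizontal; a² = 11, b² = 5.
c² = a² - b² = 11 - 5 = 6, so c = √6.
Foci lie on the horizontal axis through the center: (h ± c, k).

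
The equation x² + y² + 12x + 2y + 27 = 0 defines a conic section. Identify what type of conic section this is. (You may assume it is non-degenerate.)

circle

No xy term. Coefficients of x² and y² are A = 1, C = 1.
A = C (same sign) ⇒ circle.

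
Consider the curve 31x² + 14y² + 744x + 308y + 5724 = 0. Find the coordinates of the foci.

Collect terms: 31(x² + 24x) + 14(y² + 22y) = -5724
Completing the square gives 31(x + 12)² + 14(y + 11)² = -5724 + 4464 + 1694 = 434.
Dividing both sides by 434: (x + 12)²/14 + (y + 11)²/31 = 1
Ellipse, center (-12, -11), major axis vertical; a² = 31, b² = 14.
c² = a² - b² = 31 - 14 = 17, so c = √17.
Foci lie on the vertical axis through the center: (h, k ± c).

(-12, -11 - √17) and (-12, -11 + √17)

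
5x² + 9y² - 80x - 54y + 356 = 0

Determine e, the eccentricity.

e = 2/3

Group: 5(x² - 16x) + 9(y² - 6y) = -356
Completing the square gives 5(x - 8)² + 9(y - 3)² = -356 + 320 + 81 = 45.
Divide by 45: (x - 8)²/9 + (y - 3)²/5 = 1
Ellipse, center (8, 3), major axis horizontal; a² = 9, b² = 5.
c² = a² - b² = 4, so c = 2.
e = c/a = 2/3.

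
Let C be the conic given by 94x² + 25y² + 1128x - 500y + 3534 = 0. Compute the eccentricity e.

Group the x- and y-terms: 94(x² + 12x) + 25(y² - 20y) = -3534
Complete the square: 94(x + 6)² + 25(y - 10)² = -3534 + 3384 + 2500 = 2350
Dividing both sides by 2350: (x + 6)²/25 + (y - 10)²/94 = 1
Ellipse, center (-6, 10), major axis vertical; a² = 94, b² = 25.
c² = a² - b² = 69, so c = √69.
e = c/a = √69/√94 = √6486/94.

e = √6486/94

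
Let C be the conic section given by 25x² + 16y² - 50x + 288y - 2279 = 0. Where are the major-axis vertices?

Group: 25(x² - 2x) + 16(y² + 18y) = 2279
25(x - 1)² + 16(y + 9)² = 2279 + 25 + 1296 = 3600
Divide by 3600: (x - 1)²/144 + (y + 9)²/225 = 1
Ellipse, center (1, -9), major axis vertical; a² = 225, b² = 144.
a = 15. Vertices at (h, k ± a).

(1, -24) and (1, 6)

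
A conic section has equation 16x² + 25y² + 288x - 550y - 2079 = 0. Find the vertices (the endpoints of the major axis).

Group the x- and y-terms: 16(x² + 18x) + 25(y² - 22y) = 2079
Complete the square in x and y: 16(x + 9)² + 25(y - 11)² = 2079 + 1296 + 3025 = 6400
Dividing both sides by 6400: (x + 9)²/400 + (y - 11)²/256 = 1
Ellipse, center (-9, 11), major axis horizontal; a² = 400, b² = 256.
a = 20. Vertices at (h ± a, k).

(-29, 11) and (11, 11)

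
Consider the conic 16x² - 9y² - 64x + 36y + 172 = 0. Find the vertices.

Group: 16(x² - 4x) -9(y² - 4y) = -172
Complete the square: 16(x - 2)² -9(y - 2)² = -172 + 64 - 36 = -144
Divide by -144: (y - 2)²/16 - (x - 2)²/9 = 1
Hyperbola, center (2, 2), transverse axis vertical; a² = 16, b² = 9.
a = 4. Vertices at (h, k ± a).

(2, -2) and (2, 6)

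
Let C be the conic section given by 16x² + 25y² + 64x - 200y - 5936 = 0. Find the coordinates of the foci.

Group: 16(x² + 4x) + 25(y² - 8y) = 5936
Completing the square gives 16(x + 2)² + 25(y - 4)² = 5936 + 64 + 400 = 6400.
Divide through by 6400 to get (x + 2)²/400 + (y - 4)²/256 = 1.
Ellipse, center (-2, 4), major axis horizontal; a² = 400, b² = 256.
c² = a² - b² = 400 - 256 = 144, so c = 12.
Foci lie on the horizontal axis through the center: (h ± c, k).

(-14, 4) and (10, 4)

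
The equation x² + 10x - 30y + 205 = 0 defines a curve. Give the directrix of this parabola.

y = -3/2

Only x is squared. Complete the square in x: (x + 5)² = 30(y - 6).
Vertex (-5, 6); 4p = 30 so p = 15/2. Opens up.
Directrix is the horizontal line y = k − p = 6 − (15/2) = -3/2.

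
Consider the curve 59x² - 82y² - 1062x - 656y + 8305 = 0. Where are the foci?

Group: 59(x² - 18x) -82(y² + 8y) = -8305
59(x - 9)² -82(y + 4)² = -8305 + 4779 - 1312 = -4838
Dividing both sides by -4838: (y + 4)²/59 - (x - 9)²/82 = 1
Hyperbola, center (9, -4), transverse axis vertical; a² = 59, b² = 82.
c² = a² + b² = 59 + 82 = 141, so c = √141.
Foci lie on the vertical axis through the center: (h, k ± c).

(9, -4 - √141) and (9, -4 + √141)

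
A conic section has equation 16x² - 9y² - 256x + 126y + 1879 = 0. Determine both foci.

Group: 16(x² - 16x) -9(y² - 14y) = -1879
Completing the square gives 16(x - 8)² -9(y - 7)² = -1879 + 1024 - 441 = -1296.
Dividing both sides by -1296: (y - 7)²/144 - (x - 8)²/81 = 1
Hyperbola, center (8, 7), transverse axis vertical; a² = 144, b² = 81.
c² = a² + b² = 144 + 81 = 225, so c = 15.
Foci lie on the vertical axis through the center: (h, k ± c).

(8, -8) and (8, 22)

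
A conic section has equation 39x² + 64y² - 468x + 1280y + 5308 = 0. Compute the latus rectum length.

39/4

39(x² - 12x) + 64(y² + 20y) = -5308
Complete the square: 39(x - 6)² + 64(y + 10)² = -5308 + 1404 + 6400 = 2496
Dividing both sides by 2496: (x - 6)²/64 + (y + 10)²/39 = 1
Ellipse, center (6, -10), major axis horizontal; a² = 64, b² = 39.
Latus rectum length = 2b²/a = 2·39/8 = 39/4.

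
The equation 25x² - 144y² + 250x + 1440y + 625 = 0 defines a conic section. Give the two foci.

Group: 25(x² + 10x) -144(y² - 10y) = -625
25(x + 5)² -144(y - 5)² = -625 + 625 - 3600 = -3600
Divide through by -3600 to get (y - 5)²/25 - (x + 5)²/144 = 1.
Hyperbola, center (-5, 5), transverse axis vertical; a² = 25, b² = 144.
c² = a² + b² = 25 + 144 = 169, so c = 13.
Foci lie on the vertical axis through the center: (h, k ± c).

(-5, -8) and (-5, 18)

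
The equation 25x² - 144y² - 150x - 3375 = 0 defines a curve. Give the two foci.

25(x² - 6x) -144y² = 3375
Complete the square: 25(x - 3)² -144y² = 3375 + 225 + 0 = 3600
Dividing both sides by 3600: (x - 3)²/144 - y²/25 = 1
Hyperbola, center (3, 0), transverse axis horizontal; a² = 144, b² = 25.
c² = a² + b² = 144 + 25 = 169, so c = 13.
Foci lie on the horizontal axis through the center: (h ± c, k).

(-10, 0) and (16, 0)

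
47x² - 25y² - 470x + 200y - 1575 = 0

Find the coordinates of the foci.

(-7, 4) and (17, 4)

Rearranging, 47(x² - 10x) -25(y² - 8y) = 1575.
Complete the square: 47(x - 5)² -25(y - 4)² = 1575 + 1175 - 400 = 2350
Dividing both sides by 2350: (x - 5)²/50 - (y - 4)²/94 = 1
Hyperbola, center (5, 4), transverse axis horizontal; a² = 50, b² = 94.
c² = a² + b² = 50 + 94 = 144, so c = 12.
Foci lie on the horizontal axis through the center: (h ± c, k).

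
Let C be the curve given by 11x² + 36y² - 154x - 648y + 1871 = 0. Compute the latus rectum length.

22/3

Rearranging, 11(x² - 14x) + 36(y² - 18y) = -1871.
11(x - 7)² + 36(y - 9)² = -1871 + 539 + 2916 = 1584
Dividing both sides by 1584: (x - 7)²/144 + (y - 9)²/44 = 1
Ellipse, center (7, 9), major axis horizontal; a² = 144, b² = 44.
Latus rectum length = 2b²/a = 2·44/12 = 22/3.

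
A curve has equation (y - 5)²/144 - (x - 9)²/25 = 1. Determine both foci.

Center (9, 5). The positive term is the y-term, so the transverse axis is vertical; a² = 144, b² = 25.
c² = a² + b² = 144 + 25 = 169, so c = 13.
Foci lie on the vertical axis through the center: (h, k ± c).

(9, -8) and (9, 18)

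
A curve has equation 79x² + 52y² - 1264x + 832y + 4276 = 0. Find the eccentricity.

e = 3√237/79

Group the x- and y-terms: 79(x² - 16x) + 52(y² + 16y) = -4276
Complete the square: 79(x - 8)² + 52(y + 8)² = -4276 + 5056 + 3328 = 4108
Dividing both sides by 4108: (x - 8)²/52 + (y + 8)²/79 = 1
Ellipse, center (8, -8), major axis vertical; a² = 79, b² = 52.
c² = a² - b² = 27, so c = 3√3.
e = c/a = 3√3/√79 = 3√237/79.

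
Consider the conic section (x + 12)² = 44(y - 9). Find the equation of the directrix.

y = -2

Vertex (-12, 9); 4p = 44 so p = 11. Opens up.
Directrix is the horizontal line y = k − p = 9 − (11) = -2.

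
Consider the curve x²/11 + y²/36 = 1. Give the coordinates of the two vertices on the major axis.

Center (0, 0). The larger denominator 36 sits under the y-term, so the major axis is vertical; a² = 36, b² = 11.
a = 6. Vertices at (h, k ± a).

(0, -6) and (0, 6)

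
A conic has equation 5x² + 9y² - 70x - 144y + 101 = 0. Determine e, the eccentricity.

e = 2/3

Collect terms: 5(x² - 14x) + 9(y² - 16y) = -101
Completing the square gives 5(x - 7)² + 9(y - 8)² = -101 + 245 + 576 = 720.
Dividing both sides by 720: (x - 7)²/144 + (y - 8)²/80 = 1
Ellipse, center (7, 8), major axis horizontal; a² = 144, b² = 80.
c² = a² - b² = 64, so c = 8.
e = c/a = 8/12 = 2/3.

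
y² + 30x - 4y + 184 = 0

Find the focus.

Only y is squared. Complete the square in y: (y - 2)² = -30(x + 6).
Vertex (-6, 2); 4p = -30 so p = -15/2. Opens left.
Focus is p units from the vertex along the axis: (h + p, k).

(-27/2, 2)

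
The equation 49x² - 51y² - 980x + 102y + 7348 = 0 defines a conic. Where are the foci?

Group the x- and y-terms: 49(x² - 20x) -51(y² - 2y) = -7348
Complete the square: 49(x - 10)² -51(y - 1)² = -7348 + 4900 - 51 = -2499
Divide by -2499: (y - 1)²/49 - (x - 10)²/51 = 1
Hyperbola, center (10, 1), transverse axis vertical; a² = 49, b² = 51.
c² = a² + b² = 49 + 51 = 100, so c = 10.
Foci lie on the vertical axis through the center: (h, k ± c).

(10, -9) and (10, 11)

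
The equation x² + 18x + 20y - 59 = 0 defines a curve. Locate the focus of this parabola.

(-9, 2)

Only x is squared. Complete the square in x: (x + 9)² = -20(y - 7).
Vertex (-9, 7); 4p = -20 so p = -5. Opens down.
Focus is p units from the vertex along the axis: (h, k + p).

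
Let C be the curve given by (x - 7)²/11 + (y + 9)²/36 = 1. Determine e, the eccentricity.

e = 5/6

Center (7, -9). The larger denominator 36 sits under the y-term, so the major axis is vertical; a² = 36, b² = 11.
c² = a² - b² = 25, so c = 5.
e = c/a = 5/6.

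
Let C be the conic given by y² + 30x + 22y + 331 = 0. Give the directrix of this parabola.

Only y is squared. Complete the square in y: (y + 11)² = -30(x + 7).
Vertex (-7, -11); 4p = -30 so p = -15/2. Opens left.
Directrix is the vertical line x = h − p = -7 − (-15/2) = 1/2.

x = 1/2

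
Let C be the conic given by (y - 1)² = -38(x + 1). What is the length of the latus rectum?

Vertex (-1, 1); 4p = -38 so p = -19/2. Opens left.
Latus rectum length = |4p| = 38.

38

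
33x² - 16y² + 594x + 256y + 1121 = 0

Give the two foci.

33(x² + 18x) -16(y² - 16y) = -1121
Completing the square gives 33(x + 9)² -16(y - 8)² = -1121 + 2673 - 1024 = 528.
Divide by 528: (x + 9)²/16 - (y - 8)²/33 = 1
Hyperbola, center (-9, 8), transverse axis horizontal; a² = 16, b² = 33.
c² = a² + b² = 16 + 33 = 49, so c = 7.
Foci lie on the horizontal axis through the center: (h ± c, k).

(-16, 8) and (-2, 8)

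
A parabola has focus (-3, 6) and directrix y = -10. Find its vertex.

(-3, -2)

The vertex is the midpoint between the focus and the directrix along the axis of symmetry.
Axis is vertical (directrix is horizontal). Vertex y-coordinate = (6 + (-10))/2 = -2; x-coordinate = -3.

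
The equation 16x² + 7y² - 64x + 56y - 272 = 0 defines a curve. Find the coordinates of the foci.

(2, -10) and (2, 2)

Group: 16(x² - 4x) + 7(y² + 8y) = 272
Complete the square in x and y: 16(x - 2)² + 7(y + 4)² = 272 + 64 + 112 = 448
Dividing both sides by 448: (x - 2)²/28 + (y + 4)²/64 = 1
Ellipse, center (2, -4), major axis vertical; a² = 64, b² = 28.
c² = a² - b² = 64 - 28 = 36, so c = 6.
Foci lie on the vertical axis through the center: (h, k ± c).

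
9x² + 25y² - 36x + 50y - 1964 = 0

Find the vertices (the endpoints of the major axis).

Collect terms: 9(x² - 4x) + 25(y² + 2y) = 1964
9(x - 2)² + 25(y + 1)² = 1964 + 36 + 25 = 2025
Divide through by 2025 to get (x - 2)²/225 + (y + 1)²/81 = 1.
Ellipse, center (2, -1), major axis horizontal; a² = 225, b² = 81.
a = 15. Vertices at (h ± a, k).

(-13, -1) and (17, -1)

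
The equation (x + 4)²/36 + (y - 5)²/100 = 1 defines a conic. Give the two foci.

(-4, -3) and (-4, 13)

Center (-4, 5). The larger denominator 100 sits under the y-term, so the major axis is vertical; a² = 100, b² = 36.
c² = a² - b² = 100 - 36 = 64, so c = 8.
Foci lie on the vertical axis through the center: (h, k ± c).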